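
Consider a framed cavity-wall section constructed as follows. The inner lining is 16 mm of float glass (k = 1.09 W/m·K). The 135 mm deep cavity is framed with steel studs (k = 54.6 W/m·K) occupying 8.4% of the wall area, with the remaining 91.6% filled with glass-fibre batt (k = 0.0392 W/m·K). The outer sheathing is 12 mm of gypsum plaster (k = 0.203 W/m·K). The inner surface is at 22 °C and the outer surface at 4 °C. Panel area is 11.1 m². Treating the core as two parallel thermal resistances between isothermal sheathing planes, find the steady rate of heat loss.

Sheathing layers in series; stud and cavity paths in parallel between them.
R_inner = 0.016/(1.09×11.1) = 0.001322 K/W
R_stud  = 0.135/(54.6×0.084×11.1) = 0.002652 K/W
R_cav   = 0.135/(0.0392×0.916×11.1) = 0.3387 K/W
1/R_core = 1/R_stud + 1/R_cav → R_core = 0.002631 K/W
R_outer = 0.012/(0.203×11.1) = 0.005326 K/W
R_total = 0.009279 K/W
Q = ΔT/R_total = 18/0.009279

Q ≈ 1940 W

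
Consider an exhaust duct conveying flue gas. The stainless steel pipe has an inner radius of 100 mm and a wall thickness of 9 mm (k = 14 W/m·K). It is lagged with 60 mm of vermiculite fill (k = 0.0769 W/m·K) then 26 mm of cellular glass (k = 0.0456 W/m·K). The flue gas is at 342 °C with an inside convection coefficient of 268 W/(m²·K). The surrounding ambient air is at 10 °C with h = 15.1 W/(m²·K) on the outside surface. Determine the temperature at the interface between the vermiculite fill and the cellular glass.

Cylindrical conduction, so R = ln(r₂/r₁)/(2πkL) per layer, in series:
R_inner film = 1/(h_i·2πr₁L) = 1/(268×2π×0.1×1) = 0.005939 K/W
R_stainless steel pipe wall = ln(109/100)/(2π×14×1) = 9.797×10^-4 K/W
R_vermiculite fill = ln(169/109)/(2π×0.0769×1) = 0.9076 K/W
R_cellular glass = ln(195/169)/(2π×0.0456×1) = 0.4995 K/W
R_outer film = 1/(h_o·2πr_oL) = 1/(15.1×2π×0.195×1) = 0.05405 K/W
R_total = 1.468 K/W
Q = ΔT/R_total = 332/1.468
Q = 226 W/m
T_interface = T_inner − Q·ΣR(inner→interface) = 342 − 226×0.9146

T ≈ 135 °C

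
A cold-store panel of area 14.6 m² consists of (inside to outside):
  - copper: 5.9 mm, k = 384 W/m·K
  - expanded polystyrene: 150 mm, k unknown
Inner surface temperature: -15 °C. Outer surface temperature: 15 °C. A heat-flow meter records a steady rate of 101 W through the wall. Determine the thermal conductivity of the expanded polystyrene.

k ≈ 0.0346 W/(m·K)

Using the resistance-network approach (series):
R_copper = L/(kA) = 0.0059/(384×14.6) = 1.052×10^-6 K/W
Sum of known resistances R_other = 1.052×10^-6 K/W
Total R = ΔT/Q = 30/101 = 0.297 K/W
R_expanded polystyrene = R_total − R_other = 0.297 K/W
k = L/(R·A) = 0.15/(0.297×14.6)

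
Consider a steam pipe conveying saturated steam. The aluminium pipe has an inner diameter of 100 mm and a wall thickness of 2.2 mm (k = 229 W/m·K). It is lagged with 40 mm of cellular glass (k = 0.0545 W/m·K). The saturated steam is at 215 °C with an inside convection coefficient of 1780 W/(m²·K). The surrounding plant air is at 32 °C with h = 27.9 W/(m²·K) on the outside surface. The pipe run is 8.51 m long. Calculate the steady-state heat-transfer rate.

Treating each annulus and film as a series resistance:
R_inner film = 1/(h_i·2πr₁L) = 1/(1780×2π×0.05×8.51) = 2.101×10^-4 K/W
R_aluminium pipe wall = ln(52.2/50)/(2π×229×8.51) = 3.517×10^-6 K/W
R_cellular glass = ln(92.2/52.2)/(2π×0.0545×8.51) = 0.1952 K/W
R_outer film = 1/(h_o·2πr_oL) = 1/(27.9×2π×0.0922×8.51) = 0.00727 K/W
R_total = 0.2027 K/W
Q = ΔT/R_total = 183/0.2027

Q ≈ 903 W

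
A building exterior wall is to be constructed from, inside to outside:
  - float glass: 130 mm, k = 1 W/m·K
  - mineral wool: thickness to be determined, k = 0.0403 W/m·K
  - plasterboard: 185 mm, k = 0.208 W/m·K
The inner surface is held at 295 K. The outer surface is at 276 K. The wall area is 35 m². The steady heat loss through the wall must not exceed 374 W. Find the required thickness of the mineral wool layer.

Using the resistance-network approach (series):
R_float glass = L/(kA) = 0.13/(1×35) = 0.003714 K/W
R_plasterboard = L/(kA) = 0.185/(0.208×35) = 0.02541 K/W
Sum of the known resistances R_other = 0.02913 K/W
Required total resistance R_tot = ΔT/Q_allow = 19/374 = 0.0508 K/W
R_mineral wool = R_tot − R_other = 0.02168 K/W
L = R·k·A = 0.02168×0.0403×35

L ≈ 30.6 mm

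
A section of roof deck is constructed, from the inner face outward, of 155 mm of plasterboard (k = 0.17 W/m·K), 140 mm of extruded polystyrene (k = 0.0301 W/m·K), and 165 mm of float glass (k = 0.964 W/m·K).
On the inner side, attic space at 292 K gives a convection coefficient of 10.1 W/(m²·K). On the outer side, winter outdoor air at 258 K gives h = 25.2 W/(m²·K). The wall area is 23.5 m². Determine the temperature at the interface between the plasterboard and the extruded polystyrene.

T ≈ 286 K

Series thermal resistances:
R_inner film = 1/(h_i·A) = 1/(10.1×23.5) = 0.004213 K/W
R_plasterboard = L/(kA) = 0.155/(0.17×23.5) = 0.0388 K/W
R_extruded polystyrene = L/(kA) = 0.14/(0.0301×23.5) = 0.1979 K/W
R_float glass = L/(kA) = 0.165/(0.964×23.5) = 0.007283 K/W
R_outer film = 1/(h_o·A) = 1/(25.2×23.5) = 0.001689 K/W
R_total = 0.2499 K/W;  Q = ΔT/R_total = 34/0.2499 = 136.1 W
T_interface = T_inner − Q·ΣR(inner→interface) = 292 − 136×0.04301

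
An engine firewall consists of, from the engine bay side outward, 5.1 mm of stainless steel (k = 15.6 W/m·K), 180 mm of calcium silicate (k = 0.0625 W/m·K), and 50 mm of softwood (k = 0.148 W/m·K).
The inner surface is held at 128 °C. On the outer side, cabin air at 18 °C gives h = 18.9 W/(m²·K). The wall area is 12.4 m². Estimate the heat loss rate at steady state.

Using the resistance-network approach (series):
R_stainless steel = L/(kA) = 0.0051/(15.6×12.4) = 2.636×10^-5 K/W
R_calcium silicate = L/(kA) = 0.18/(0.0625×12.4) = 0.2323 K/W
R_softwood = L/(kA) = 0.05/(0.148×12.4) = 0.02724 K/W
R_outer film = 1/(h_o·A) = 1/(18.9×12.4) = 0.004267 K/W
R_total = 0.2638 K/W
Q = ΔT / R_total = 110 / 0.2638

Q ≈ 417 W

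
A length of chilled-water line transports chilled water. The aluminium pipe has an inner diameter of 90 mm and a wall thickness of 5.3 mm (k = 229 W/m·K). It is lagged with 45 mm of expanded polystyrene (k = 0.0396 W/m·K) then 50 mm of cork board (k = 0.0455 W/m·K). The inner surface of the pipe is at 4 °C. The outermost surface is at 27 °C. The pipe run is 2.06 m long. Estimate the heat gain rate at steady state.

Radial resistances (cylindrical: R_cond = ln(r_o/r_i)/(2πkL), R_conv = 1/(h·2πrL)):
R_aluminium pipe wall = ln(50.3/45)/(2π×229×2.06) = 3.756×10^-5 K/W
R_expanded polystyrene = ln(95.3/50.3)/(2π×0.0396×2.06) = 1.247 K/W
R_cork board = ln(145.3/95.3)/(2π×0.0455×2.06) = 0.7162 K/W
R_total = 1.963 K/W
Q = ΔT/R_total = 23/1.963

Q ≈ 11.7 W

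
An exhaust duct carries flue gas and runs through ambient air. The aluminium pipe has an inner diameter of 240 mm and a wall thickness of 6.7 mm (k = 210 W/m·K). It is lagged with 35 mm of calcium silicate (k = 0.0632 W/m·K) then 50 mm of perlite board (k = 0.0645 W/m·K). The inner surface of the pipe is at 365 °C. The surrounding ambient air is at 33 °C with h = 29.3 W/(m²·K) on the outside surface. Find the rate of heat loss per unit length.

q′ ≈ 254 W/m

Radial resistances (cylindrical: R_cond = ln(r_o/r_i)/(2πkL), R_conv = 1/(h·2πrL)):
R_aluminium pipe wall = ln(126.7/120)/(2π×210×1) = 4.118×10^-5 K/W
R_calcium silicate = ln(161.7/126.7)/(2π×0.0632×1) = 0.6143 K/W
R_perlite board = ln(211.7/161.7)/(2π×0.0645×1) = 0.6648 K/W
R_outer film = 1/(h_o·2πr_oL) = 1/(29.3×2π×0.2117×1) = 0.02566 K/W
R_total = 1.305 K/W
Q = ΔT/R_total = 332/1.305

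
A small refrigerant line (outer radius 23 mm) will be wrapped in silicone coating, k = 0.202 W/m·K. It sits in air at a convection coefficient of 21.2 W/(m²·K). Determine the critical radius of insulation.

r_cr ≈ 9.53 mm

For a cylinder r_cr = k/h = 0.202/21.2
r_cr = 9.53 mm; since the bare radius (23 mm) is above r_cr, any added insulation will reduce heat loss.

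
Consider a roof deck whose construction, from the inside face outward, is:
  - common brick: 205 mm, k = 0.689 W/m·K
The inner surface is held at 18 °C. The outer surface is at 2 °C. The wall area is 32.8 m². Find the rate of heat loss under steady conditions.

Q ≈ 1760 W

Using the resistance-network approach (series):
R_common brick = L/(kA) = 0.205/(0.689×32.8) = 0.009071 K/W
R_total = 0.009071 K/W
Q = ΔT / R_total = 16 / 0.009071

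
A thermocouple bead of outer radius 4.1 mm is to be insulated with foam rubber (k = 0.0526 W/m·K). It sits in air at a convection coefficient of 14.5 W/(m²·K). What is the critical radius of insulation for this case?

r_cr ≈ 7.26 mm

For a sphere r_cr = 2k/h = 2×0.0526/14.5
r_cr = 7.26 mm; since the bare radius (4.1 mm) is below r_cr, adding a thin layer of insulation will *increase* heat loss.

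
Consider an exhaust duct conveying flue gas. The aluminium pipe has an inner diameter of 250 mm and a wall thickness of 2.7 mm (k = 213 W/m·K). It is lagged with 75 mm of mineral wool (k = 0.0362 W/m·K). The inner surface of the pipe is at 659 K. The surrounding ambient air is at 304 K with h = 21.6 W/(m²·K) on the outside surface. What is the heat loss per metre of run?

Cylindrical conduction, so R = ln(r₂/r₁)/(2πkL) per layer, in series:
R_aluminium pipe wall = ln(127.7/125)/(2π×213×1) = 1.597×10^-5 K/W
R_mineral wool = ln(202.7/127.7)/(2π×0.0362×1) = 2.031 K/W
R_outer film = 1/(h_o·2πr_oL) = 1/(21.6×2π×0.2027×1) = 0.03635 K/W
R_total = 2.068 K/W
Q = ΔT/R_total = 355/2.068

q′ ≈ 172 W/m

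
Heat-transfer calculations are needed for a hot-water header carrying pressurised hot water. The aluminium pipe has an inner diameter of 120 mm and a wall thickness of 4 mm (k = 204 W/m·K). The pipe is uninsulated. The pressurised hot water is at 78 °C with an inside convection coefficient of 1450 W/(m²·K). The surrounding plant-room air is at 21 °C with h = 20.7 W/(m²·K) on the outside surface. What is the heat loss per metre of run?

q′ ≈ 467 W/m

For a radial system each layer contributes R = ln(r_out/r_in)/(2πkL); films add R = 1/(hA).
R_inner film = 1/(h_i·2πr₁L) = 1/(1450×2π×0.06×1) = 0.001829 K/W
R_aluminium pipe wall = ln(64/60)/(2π×204×1) = 5.035×10^-5 K/W
R_outer film = 1/(h_o·2πr_oL) = 1/(20.7×2π×0.064×1) = 0.1201 K/W
R_total = 0.122 K/W
Q = ΔT/R_total = 57/0.122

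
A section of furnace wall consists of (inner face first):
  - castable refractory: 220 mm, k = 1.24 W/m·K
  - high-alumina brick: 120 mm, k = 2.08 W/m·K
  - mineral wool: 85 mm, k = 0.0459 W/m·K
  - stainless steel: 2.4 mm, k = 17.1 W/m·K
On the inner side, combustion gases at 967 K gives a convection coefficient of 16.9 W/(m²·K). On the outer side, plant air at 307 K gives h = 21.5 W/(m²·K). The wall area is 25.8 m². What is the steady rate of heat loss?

Q ≈ 7770 W

Treating each layer as a thermal resistance in series:
R_inner film = 1/(h_i·A) = 1/(16.9×25.8) = 0.002293 K/W
R_castable refractory = L/(kA) = 0.22/(1.24×25.8) = 0.006877 K/W
R_high-alumina brick = L/(kA) = 0.12/(2.08×25.8) = 0.002236 K/W
R_mineral wool = L/(kA) = 0.085/(0.0459×25.8) = 0.07178 K/W
R_stainless steel = L/(kA) = 0.0024/(17.1×25.8) = 5.44×10^-6 K/W
R_outer film = 1/(h_o·A) = 1/(21.5×25.8) = 0.001803 K/W
R_total = 0.08499 K/W
Q = ΔT / R_total = 660 / 0.08499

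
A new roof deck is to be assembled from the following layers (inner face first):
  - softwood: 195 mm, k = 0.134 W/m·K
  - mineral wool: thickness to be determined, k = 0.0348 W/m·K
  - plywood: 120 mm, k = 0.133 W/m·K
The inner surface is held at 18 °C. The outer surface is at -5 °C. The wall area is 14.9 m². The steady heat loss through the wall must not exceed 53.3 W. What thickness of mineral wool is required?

Model the wall as resistances in series:
R_softwood = L/(kA) = 0.195/(0.134×14.9) = 0.09767 K/W
R_plywood = L/(kA) = 0.12/(0.133×14.9) = 0.06055 K/W
Sum of the known resistances R_other = 0.1582 K/W
Required total resistance R_tot = ΔT/Q_allow = 23/53.3 = 0.4315 K/W
R_mineral wool = R_tot − R_other = 0.2733 K/W
L = R·k·A = 0.2733×0.0348×14.9

L ≈ 142 mm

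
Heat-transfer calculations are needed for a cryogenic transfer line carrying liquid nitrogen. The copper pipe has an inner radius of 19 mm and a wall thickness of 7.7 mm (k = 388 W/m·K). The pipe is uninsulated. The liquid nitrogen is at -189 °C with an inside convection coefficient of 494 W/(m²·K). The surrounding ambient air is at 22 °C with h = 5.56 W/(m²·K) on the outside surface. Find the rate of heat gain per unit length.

Cylindrical conduction, so R = ln(r₂/r₁)/(2πkL) per layer, in series:
R_inner film = 1/(h_i·2πr₁L) = 1/(494×2π×0.019×1) = 0.01696 K/W
R_copper pipe wall = ln(26.7/19)/(2π×388×1) = 1.396×10^-4 K/W
R_outer film = 1/(h_o·2πr_oL) = 1/(5.56×2π×0.0267×1) = 1.072 K/W
R_total = 1.089 K/W
Q = ΔT/R_total = 211/1.089

q′ ≈ 194 W/m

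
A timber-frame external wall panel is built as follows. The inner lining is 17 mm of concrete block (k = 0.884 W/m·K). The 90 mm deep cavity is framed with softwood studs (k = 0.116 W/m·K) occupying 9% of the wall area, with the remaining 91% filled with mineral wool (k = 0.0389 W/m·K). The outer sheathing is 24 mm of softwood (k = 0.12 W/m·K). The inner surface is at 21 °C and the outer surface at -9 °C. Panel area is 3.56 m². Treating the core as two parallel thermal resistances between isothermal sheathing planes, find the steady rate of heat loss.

Sheathing layers in series; stud and cavity paths in parallel between them.
R_inner = 0.017/(0.884×3.56) = 0.005402 K/W
R_stud  = 0.09/(0.116×0.09×3.56) = 2.422 K/W
R_cav   = 0.09/(0.0389×0.91×3.56) = 0.7142 K/W
1/R_core = 1/R_stud + 1/R_cav → R_core = 0.5515 K/W
R_outer = 0.024/(0.12×3.56) = 0.05618 K/W
R_total = 0.6131 K/W
Q = ΔT/R_total = 30/0.6131

Q ≈ 48.9 W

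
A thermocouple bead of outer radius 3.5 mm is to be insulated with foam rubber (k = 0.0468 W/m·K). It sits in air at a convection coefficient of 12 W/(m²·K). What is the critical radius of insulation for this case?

r_cr ≈ 7.8 mm

For a sphere r_cr = 2k/h = 2×0.0468/12
r_cr = 7.8 mm; since the bare radius (3.5 mm) is below r_cr, adding a thin layer of insulation will *increase* heat loss.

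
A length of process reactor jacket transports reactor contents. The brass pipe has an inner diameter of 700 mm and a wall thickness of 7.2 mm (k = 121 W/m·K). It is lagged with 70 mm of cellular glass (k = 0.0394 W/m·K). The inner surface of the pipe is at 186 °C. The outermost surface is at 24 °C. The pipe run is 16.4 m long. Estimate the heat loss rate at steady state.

Cylindrical conduction, so R = ln(r₂/r₁)/(2πkL) per layer, in series:
R_brass pipe wall = ln(357.2/350)/(2π×121×16.4) = 1.633×10^-6 K/W
R_cellular glass = ln(427.2/357.2)/(2π×0.0394×16.4) = 0.04408 K/W
R_total = 0.04408 K/W
Q = ΔT/R_total = 162/0.04408

Q ≈ 3680 W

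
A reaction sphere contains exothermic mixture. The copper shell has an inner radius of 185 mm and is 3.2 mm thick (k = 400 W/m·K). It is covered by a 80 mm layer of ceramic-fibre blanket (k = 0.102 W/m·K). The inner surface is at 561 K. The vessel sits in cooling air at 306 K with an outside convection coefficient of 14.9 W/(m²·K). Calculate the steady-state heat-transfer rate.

Spherical conduction: R = (1/r_in − 1/r_out)/(4πk) per layer; series-sum.
R_copper shell = (1/0.185 − 1/0.1882)/(4π×400) = 1.828×10^-5 K/W
R_ceramic-fibre blanket = (1/0.1882 − 1/0.2682)/(4π×0.102) = 1.237 K/W
R_outer film = 1/(h·4πr_o²) = 1/(14.9×4π×0.2682²) = 0.07425 K/W
R_total = 1.311 K/W
Q = ΔT/R_total = 255/1.311

Q ≈ 195 W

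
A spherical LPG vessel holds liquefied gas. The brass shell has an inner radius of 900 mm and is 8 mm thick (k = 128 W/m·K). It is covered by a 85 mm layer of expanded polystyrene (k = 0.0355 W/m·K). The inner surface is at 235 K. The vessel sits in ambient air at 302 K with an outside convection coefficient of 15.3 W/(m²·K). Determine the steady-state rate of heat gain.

Q ≈ 309 W

Radial (spherical) resistances in series:
R_brass shell = (1/0.9 − 1/0.908)/(4π×128) = 6.086×10^-6 K/W
R_expanded polystyrene = (1/0.908 − 1/0.993)/(4π×0.0355) = 0.2113 K/W
R_outer film = 1/(h·4πr_o²) = 1/(15.3×4π×0.993²) = 0.005275 K/W
R_total = 0.2166 K/W
Q = ΔT/R_total = 67/0.2166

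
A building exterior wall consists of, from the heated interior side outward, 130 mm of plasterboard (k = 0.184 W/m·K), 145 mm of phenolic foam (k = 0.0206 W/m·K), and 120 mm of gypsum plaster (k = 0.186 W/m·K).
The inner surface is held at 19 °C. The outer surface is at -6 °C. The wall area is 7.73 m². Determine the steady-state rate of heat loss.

Model the wall as resistances in series:
R_plasterboard = L/(kA) = 0.13/(0.184×7.73) = 0.0914 K/W
R_phenolic foam = L/(kA) = 0.145/(0.0206×7.73) = 0.9106 K/W
R_gypsum plaster = L/(kA) = 0.12/(0.186×7.73) = 0.08346 K/W
R_total = 1.085 K/W
Q = ΔT / R_total = 25 / 1.085

Q ≈ 23 W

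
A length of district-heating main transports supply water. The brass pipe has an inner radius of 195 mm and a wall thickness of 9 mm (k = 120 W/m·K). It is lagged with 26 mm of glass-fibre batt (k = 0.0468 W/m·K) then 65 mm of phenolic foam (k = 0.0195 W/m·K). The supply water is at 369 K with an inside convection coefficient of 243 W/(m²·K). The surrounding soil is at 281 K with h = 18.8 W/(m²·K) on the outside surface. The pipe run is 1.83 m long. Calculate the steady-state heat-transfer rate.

For a radial system each layer contributes R = ln(r_out/r_in)/(2πkL); films add R = 1/(hA).
R_inner film = 1/(h_i·2πr₁L) = 1/(243×2π×0.195×1.83) = 0.001835 K/W
R_brass pipe wall = ln(204/195)/(2π×120×1.83) = 3.27×10^-5 K/W
R_glass-fibre batt = ln(230/204)/(2π×0.0468×1.83) = 0.2229 K/W
R_phenolic foam = ln(295/230)/(2π×0.0195×1.83) = 1.11 K/W
R_outer film = 1/(h_o·2πr_oL) = 1/(18.8×2π×0.295×1.83) = 0.01568 K/W
R_total = 1.351 K/W
Q = ΔT/R_total = 88/1.351

Q ≈ 65.2 W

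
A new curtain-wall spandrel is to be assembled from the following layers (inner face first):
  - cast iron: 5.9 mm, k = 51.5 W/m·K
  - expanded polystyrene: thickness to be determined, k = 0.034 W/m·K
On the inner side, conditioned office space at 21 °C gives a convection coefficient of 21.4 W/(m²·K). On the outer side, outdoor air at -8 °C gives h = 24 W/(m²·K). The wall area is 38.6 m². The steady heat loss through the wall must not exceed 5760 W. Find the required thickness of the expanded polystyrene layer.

Series thermal resistances:
R_inner film = 1/(h_i·A) = 1/(21.4×38.6) = 0.001211 K/W
R_cast iron = L/(kA) = 0.0059/(51.5×38.6) = 2.968×10^-6 K/W
R_outer film = 1/(h_o·A) = 1/(24×38.6) = 0.001079 K/W
Sum of the known resistances R_other = 0.002293 K/W
Required total resistance R_tot = ΔT/Q_allow = 29/5760 = 0.005035 K/W
R_expanded polystyrene = R_tot − R_other = 0.002742 K/W
L = R·k·A = 0.002742×0.034×38.6

L ≈ 3.6 mm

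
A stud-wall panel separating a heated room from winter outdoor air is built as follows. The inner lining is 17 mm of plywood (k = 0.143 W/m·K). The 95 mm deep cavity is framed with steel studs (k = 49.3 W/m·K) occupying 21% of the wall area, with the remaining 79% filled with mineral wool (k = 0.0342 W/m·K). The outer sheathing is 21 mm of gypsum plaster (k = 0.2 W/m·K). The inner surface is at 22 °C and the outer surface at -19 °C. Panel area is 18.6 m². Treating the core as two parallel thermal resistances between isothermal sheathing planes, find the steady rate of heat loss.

Q ≈ 3270 W

Sheathing layers in series; stud and cavity paths in parallel between them.
R_inner = 0.017/(0.143×18.6) = 0.006391 K/W
R_stud  = 0.095/(49.3×0.21×18.6) = 4.933×10^-4 K/W
R_cav   = 0.095/(0.0342×0.79×18.6) = 0.189 K/W
1/R_core = 1/R_stud + 1/R_cav → R_core = 4.921×10^-4 K/W
R_outer = 0.021/(0.2×18.6) = 0.005645 K/W
R_total = 0.01253 K/W
Q = ΔT/R_total = 41/0.01253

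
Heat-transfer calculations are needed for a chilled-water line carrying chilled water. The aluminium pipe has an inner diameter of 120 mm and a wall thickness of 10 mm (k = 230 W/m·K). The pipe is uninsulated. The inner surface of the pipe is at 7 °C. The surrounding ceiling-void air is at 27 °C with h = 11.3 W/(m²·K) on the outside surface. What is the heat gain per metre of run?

q′ ≈ 99.3 W/m

Radial resistances (cylindrical: R_cond = ln(r_o/r_i)/(2πkL), R_conv = 1/(h·2πrL)):
R_aluminium pipe wall = ln(70/60)/(2π×230×1) = 1.067×10^-4 K/W
R_outer film = 1/(h_o·2πr_oL) = 1/(11.3×2π×0.07×1) = 0.2012 K/W
R_total = 0.2013 K/W
Q = ΔT/R_total = 20/0.2013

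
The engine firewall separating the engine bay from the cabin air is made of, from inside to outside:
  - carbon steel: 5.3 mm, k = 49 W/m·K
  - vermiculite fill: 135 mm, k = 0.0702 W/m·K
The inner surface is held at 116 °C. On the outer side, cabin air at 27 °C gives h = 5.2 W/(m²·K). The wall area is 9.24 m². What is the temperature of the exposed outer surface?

T ≈ 35.1 °C

Treating each layer as a thermal resistance in series:
R_carbon steel = L/(kA) = 0.0053/(49×9.24) = 1.171×10^-5 K/W
R_vermiculite fill = L/(kA) = 0.135/(0.0702×9.24) = 0.2081 K/W
R_outer film = 1/(h_o·A) = 1/(5.2×9.24) = 0.02081 K/W
R_total = 0.2289 K/W;  Q = ΔT/R_total = 89/0.2289 = 388.7 W
T_interface = T_inner − Q·ΣR(inner→interface) = 116 − 389×0.2081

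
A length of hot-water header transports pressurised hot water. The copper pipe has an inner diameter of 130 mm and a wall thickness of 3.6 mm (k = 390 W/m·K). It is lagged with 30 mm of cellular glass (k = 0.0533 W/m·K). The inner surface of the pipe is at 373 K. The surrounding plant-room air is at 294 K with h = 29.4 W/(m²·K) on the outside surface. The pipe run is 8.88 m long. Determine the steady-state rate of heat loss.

Q ≈ 616 W

Radial resistances (cylindrical: R_cond = ln(r_o/r_i)/(2πkL), R_conv = 1/(h·2πrL)):
R_copper pipe wall = ln(68.6/65)/(2π×390×8.88) = 2.477×10^-6 K/W
R_cellular glass = ln(98.6/68.6)/(2π×0.0533×8.88) = 0.122 K/W
R_outer film = 1/(h_o·2πr_oL) = 1/(29.4×2π×0.0986×8.88) = 0.006183 K/W
R_total = 0.1282 K/W
Q = ΔT/R_total = 79/0.1282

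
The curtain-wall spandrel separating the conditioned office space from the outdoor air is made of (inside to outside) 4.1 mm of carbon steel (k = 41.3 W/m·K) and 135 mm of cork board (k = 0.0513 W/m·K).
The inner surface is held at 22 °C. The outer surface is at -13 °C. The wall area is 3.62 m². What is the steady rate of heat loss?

Series thermal resistances:
R_carbon steel = L/(kA) = 0.0041/(41.3×3.62) = 2.742×10^-5 K/W
R_cork board = L/(kA) = 0.135/(0.0513×3.62) = 0.727 K/W
R_total = 0.727 K/W
Q = ΔT / R_total = 35 / 0.727

Q ≈ 48.1 W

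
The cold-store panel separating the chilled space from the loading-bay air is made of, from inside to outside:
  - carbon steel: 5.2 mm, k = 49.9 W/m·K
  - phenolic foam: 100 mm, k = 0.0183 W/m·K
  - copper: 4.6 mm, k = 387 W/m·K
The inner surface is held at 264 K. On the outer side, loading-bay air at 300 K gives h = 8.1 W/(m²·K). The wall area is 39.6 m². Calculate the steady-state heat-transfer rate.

Model the wall as resistances in series:
R_carbon steel = L/(kA) = 0.0052/(49.9×39.6) = 2.632×10^-6 K/W
R_phenolic foam = L/(kA) = 0.1/(0.0183×39.6) = 0.138 K/W
R_copper = L/(kA) = 0.0046/(387×39.6) = 3.002×10^-7 K/W
R_outer film = 1/(h_o·A) = 1/(8.1×39.6) = 0.003118 K/W
R_total = 0.1411 K/W
Q = ΔT / R_total = 36 / 0.1411

Q ≈ 255 W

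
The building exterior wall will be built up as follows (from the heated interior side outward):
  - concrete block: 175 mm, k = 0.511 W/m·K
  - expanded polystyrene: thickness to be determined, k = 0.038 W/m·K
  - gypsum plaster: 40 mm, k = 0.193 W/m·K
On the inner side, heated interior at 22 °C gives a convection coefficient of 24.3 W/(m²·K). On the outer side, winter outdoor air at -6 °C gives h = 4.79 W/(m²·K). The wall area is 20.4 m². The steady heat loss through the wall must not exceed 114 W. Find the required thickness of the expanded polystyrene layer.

L ≈ 160 mm

Thermal resistances in series:
R_inner film = 1/(h_i·A) = 1/(24.3×20.4) = 0.002017 K/W
R_concrete block = L/(kA) = 0.175/(0.511×20.4) = 0.01679 K/W
R_gypsum plaster = L/(kA) = 0.04/(0.193×20.4) = 0.01016 K/W
R_outer film = 1/(h_o·A) = 1/(4.79×20.4) = 0.01023 K/W
Sum of the known resistances R_other = 0.0392 K/W
Required total resistance R_tot = ΔT/Q_allow = 28/114 = 0.2456 K/W
R_expanded polystyrene = R_tot − R_other = 0.2064 K/W
L = R·k·A = 0.2064×0.038×20.4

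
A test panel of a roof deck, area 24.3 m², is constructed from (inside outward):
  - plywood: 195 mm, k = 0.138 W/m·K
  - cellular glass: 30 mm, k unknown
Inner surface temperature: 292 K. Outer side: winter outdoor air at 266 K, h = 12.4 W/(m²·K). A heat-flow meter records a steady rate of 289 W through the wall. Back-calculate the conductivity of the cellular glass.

Model the wall as resistances in series:
R_plywood = L/(kA) = 0.195/(0.138×24.3) = 0.05815 K/W
R_outer film = 1/(h_o·A) = 1/(12.4×24.3) = 0.003319 K/W
Sum of known resistances R_other = 0.06147 K/W
Total R = ΔT/Q = 26/289 = 0.08997 K/W
R_cellular glass = R_total − R_other = 0.0285 K/W
k = L/(R·A) = 0.03/(0.0285×24.3)

k ≈ 0.0433 W/(m·K)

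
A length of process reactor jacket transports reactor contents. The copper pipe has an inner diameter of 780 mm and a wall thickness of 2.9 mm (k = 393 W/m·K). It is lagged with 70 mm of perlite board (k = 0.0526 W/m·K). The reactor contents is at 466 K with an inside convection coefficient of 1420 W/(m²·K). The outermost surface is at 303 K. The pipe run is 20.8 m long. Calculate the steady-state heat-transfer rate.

Q ≈ 6830 W

Per-layer cylindrical resistances, series-summed:
R_inner film = 1/(h_i·2πr₁L) = 1/(1420×2π×0.39×20.8) = 1.382×10^-5 K/W
R_copper pipe wall = ln(392.9/390)/(2π×393×20.8) = 1.442×10^-7 K/W
R_perlite board = ln(462.9/392.9)/(2π×0.0526×20.8) = 0.02385 K/W
R_total = 0.02386 K/W
Q = ΔT/R_total = 163/0.02386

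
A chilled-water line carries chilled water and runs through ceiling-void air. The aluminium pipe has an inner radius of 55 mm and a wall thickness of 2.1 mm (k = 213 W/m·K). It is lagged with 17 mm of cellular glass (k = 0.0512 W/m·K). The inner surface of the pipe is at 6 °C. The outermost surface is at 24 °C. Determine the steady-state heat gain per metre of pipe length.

Radial resistances (cylindrical: R_cond = ln(r_o/r_i)/(2πkL), R_conv = 1/(h·2πrL)):
R_aluminium pipe wall = ln(57.1/55)/(2π×213×1) = 2.8×10^-5 K/W
R_cellular glass = ln(74.1/57.1)/(2π×0.0512×1) = 0.8101 K/W
R_total = 0.8101 K/W
Q = ΔT/R_total = 18/0.8101

q′ ≈ 22.2 W/m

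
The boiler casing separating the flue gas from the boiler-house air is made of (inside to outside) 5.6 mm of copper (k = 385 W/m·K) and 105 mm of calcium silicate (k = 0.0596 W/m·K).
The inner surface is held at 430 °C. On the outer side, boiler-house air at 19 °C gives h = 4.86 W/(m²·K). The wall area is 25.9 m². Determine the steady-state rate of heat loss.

Thermal resistances in series:
R_copper = L/(kA) = 0.0056/(385×25.9) = 5.616×10^-7 K/W
R_calcium silicate = L/(kA) = 0.105/(0.0596×25.9) = 0.06802 K/W
R_outer film = 1/(h_o·A) = 1/(4.86×25.9) = 0.007944 K/W
R_total = 0.07597 K/W
Q = ΔT / R_total = 411 / 0.07597

Q ≈ 5410 W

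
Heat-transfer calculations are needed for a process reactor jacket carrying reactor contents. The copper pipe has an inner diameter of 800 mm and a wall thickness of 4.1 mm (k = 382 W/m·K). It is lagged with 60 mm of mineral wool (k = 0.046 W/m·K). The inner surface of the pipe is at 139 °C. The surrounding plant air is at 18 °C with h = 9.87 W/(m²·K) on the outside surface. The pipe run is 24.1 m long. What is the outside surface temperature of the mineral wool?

T ≈ 26.2 °C

Radial resistances (cylindrical: R_cond = ln(r_o/r_i)/(2πkL), R_conv = 1/(h·2πrL)):
R_copper pipe wall = ln(404.1/400)/(2π×382×24.1) = 1.763×10^-7 K/W
R_mineral wool = ln(464.1/404.1)/(2π×0.046×24.1) = 0.01987 K/W
R_outer film = 1/(h_o·2πr_oL) = 1/(9.87×2π×0.4641×24.1) = 0.001442 K/W
R_total = 0.02132 K/W
Q = ΔT/R_total = 121/0.02132
Q = 5680 W
T_interface = T_inner − Q·ΣR(inner→interface) = 139 − 5680×0.01987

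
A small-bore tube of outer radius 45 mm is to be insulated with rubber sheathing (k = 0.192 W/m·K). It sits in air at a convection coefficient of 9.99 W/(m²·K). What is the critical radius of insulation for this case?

r_cr ≈ 19.2 mm

For a cylinder r_cr = k/h = 0.192/9.99
r_cr = 19.2 mm; since the bare radius (45 mm) is above r_cr, any added insulation will reduce heat loss.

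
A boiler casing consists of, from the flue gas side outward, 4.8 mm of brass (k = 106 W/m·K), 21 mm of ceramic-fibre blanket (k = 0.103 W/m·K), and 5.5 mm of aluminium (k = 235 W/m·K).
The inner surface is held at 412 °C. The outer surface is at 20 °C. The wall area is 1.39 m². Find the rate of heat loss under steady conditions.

Model the wall as resistances in series:
R_brass = L/(kA) = 0.0048/(106×1.39) = 3.258×10^-5 K/W
R_ceramic-fibre blanket = L/(kA) = 0.021/(0.103×1.39) = 0.1467 K/W
R_aluminium = L/(kA) = 0.0055/(235×1.39) = 1.684×10^-5 K/W
R_total = 0.1467 K/W
Q = ΔT / R_total = 392 / 0.1467

Q ≈ 2670 W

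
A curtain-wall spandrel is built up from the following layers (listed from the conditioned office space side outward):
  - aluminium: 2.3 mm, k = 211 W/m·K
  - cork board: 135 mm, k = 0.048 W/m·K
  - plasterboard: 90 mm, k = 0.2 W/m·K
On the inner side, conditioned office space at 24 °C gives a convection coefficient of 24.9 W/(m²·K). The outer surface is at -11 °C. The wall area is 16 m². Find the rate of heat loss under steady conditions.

Series thermal resistances:
R_inner film = 1/(h_i·A) = 1/(24.9×16) = 0.00251 K/W
R_aluminium = L/(kA) = 0.0023/(211×16) = 6.813×10^-7 K/W
R_cork board = L/(kA) = 0.135/(0.048×16) = 0.1758 K/W
R_plasterboard = L/(kA) = 0.09/(0.2×16) = 0.02812 K/W
R_total = 0.2064 K/W
Q = ΔT / R_total = 35 / 0.2064

Q ≈ 170 W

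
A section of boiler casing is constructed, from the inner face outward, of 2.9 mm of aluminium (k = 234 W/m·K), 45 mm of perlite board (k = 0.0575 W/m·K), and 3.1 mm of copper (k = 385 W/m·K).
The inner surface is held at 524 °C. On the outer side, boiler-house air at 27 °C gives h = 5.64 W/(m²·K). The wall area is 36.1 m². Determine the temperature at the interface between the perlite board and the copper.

T ≈ 119 °C

Series thermal resistances:
R_aluminium = L/(kA) = 0.0029/(234×36.1) = 3.433×10^-7 K/W
R_perlite board = L/(kA) = 0.045/(0.0575×36.1) = 0.02168 K/W
R_copper = L/(kA) = 0.0031/(385×36.1) = 2.23×10^-7 K/W
R_outer film = 1/(h_o·A) = 1/(5.64×36.1) = 0.004911 K/W
R_total = 0.02659 K/W;  Q = ΔT/R_total = 497/0.02659 = 18690 W
T_interface = T_inner − Q·ΣR(inner→interface) = 524 − 18700×0.02168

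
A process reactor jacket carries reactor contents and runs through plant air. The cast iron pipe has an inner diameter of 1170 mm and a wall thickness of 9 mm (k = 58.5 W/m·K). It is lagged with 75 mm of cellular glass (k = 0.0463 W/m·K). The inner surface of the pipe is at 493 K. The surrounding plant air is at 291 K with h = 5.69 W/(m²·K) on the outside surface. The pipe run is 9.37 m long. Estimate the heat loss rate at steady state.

Radial resistances (cylindrical: R_cond = ln(r_o/r_i)/(2πkL), R_conv = 1/(h·2πrL)):
R_cast iron pipe wall = ln(594/585)/(2π×58.5×9.37) = 4.433×10^-6 K/W
R_cellular glass = ln(669/594)/(2π×0.0463×9.37) = 0.04362 K/W
R_outer film = 1/(h_o·2πr_oL) = 1/(5.69×2π×0.669×9.37) = 0.004462 K/W
R_total = 0.04809 K/W
Q = ΔT/R_total = 202/0.04809

Q ≈ 4200 W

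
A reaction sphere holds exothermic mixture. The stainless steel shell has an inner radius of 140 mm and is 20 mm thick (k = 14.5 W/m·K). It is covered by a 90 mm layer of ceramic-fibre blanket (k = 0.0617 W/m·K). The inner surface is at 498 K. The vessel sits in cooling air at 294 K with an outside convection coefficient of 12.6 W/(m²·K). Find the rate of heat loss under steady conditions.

Spherical conduction: R = (1/r_in − 1/r_out)/(4πk) per layer; series-sum.
R_stainless steel shell = (1/0.14 − 1/0.16)/(4π×14.5) = 0.0049 K/W
R_ceramic-fibre blanket = (1/0.16 − 1/0.25)/(4π×0.0617) = 2.902 K/W
R_outer film = 1/(h·4πr_o²) = 1/(12.6×4π×0.25²) = 0.1011 K/W
R_total = 3.008 K/W
Q = ΔT/R_total = 204/3.008

Q ≈ 67.8 W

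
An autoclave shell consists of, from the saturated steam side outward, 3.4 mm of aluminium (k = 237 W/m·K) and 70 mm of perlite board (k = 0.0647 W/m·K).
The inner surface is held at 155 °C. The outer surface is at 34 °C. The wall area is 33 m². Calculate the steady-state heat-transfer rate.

Q ≈ 3690 W

Thermal resistances in series:
R_aluminium = L/(kA) = 0.0034/(237×33) = 4.347×10^-7 K/W
R_perlite board = L/(kA) = 0.07/(0.0647×33) = 0.03279 K/W
R_total = 0.03279 K/W
Q = ΔT / R_total = 121 / 0.03279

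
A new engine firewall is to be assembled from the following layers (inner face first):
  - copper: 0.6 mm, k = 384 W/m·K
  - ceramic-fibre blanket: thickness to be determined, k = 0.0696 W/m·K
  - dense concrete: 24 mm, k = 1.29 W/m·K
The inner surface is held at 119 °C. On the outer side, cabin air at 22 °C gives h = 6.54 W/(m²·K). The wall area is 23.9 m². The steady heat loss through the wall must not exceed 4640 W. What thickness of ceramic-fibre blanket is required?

L ≈ 22.8 mm

Treating each layer as a thermal resistance in series:
R_copper = L/(kA) = 0.0006/(384×23.9) = 6.538×10^-8 K/W
R_dense concrete = L/(kA) = 0.024/(1.29×23.9) = 7.784×10^-4 K/W
R_outer film = 1/(h_o·A) = 1/(6.54×23.9) = 0.006398 K/W
Sum of the known resistances R_other = 0.007176 K/W
Required total resistance R_tot = ΔT/Q_allow = 97/4640 = 0.02091 K/W
R_ceramic-fibre blanket = R_tot − R_other = 0.01373 K/W
L = R·k·A = 0.01373×0.0696×23.9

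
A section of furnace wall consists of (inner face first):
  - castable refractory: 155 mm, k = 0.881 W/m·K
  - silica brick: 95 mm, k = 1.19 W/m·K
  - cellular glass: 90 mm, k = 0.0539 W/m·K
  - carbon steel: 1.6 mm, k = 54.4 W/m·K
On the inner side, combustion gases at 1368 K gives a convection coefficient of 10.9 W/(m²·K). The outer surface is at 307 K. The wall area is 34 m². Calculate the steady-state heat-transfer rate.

Q ≈ 17900 W

Model the wall as resistances in series:
R_inner film = 1/(h_i·A) = 1/(10.9×34) = 0.002698 K/W
R_castable refractory = L/(kA) = 0.155/(0.881×34) = 0.005175 K/W
R_silica brick = L/(kA) = 0.095/(1.19×34) = 0.002348 K/W
R_cellular glass = L/(kA) = 0.09/(0.0539×34) = 0.04911 K/W
R_carbon steel = L/(kA) = 0.0016/(54.4×34) = 8.651×10^-7 K/W
R_total = 0.05933 K/W
Q = ΔT / R_total = 1061 / 0.05933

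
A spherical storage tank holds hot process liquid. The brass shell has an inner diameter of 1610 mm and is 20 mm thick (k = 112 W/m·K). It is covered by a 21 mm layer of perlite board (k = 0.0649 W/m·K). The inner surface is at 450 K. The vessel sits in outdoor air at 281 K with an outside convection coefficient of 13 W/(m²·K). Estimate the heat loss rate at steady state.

Q ≈ 3720 W

Spherical conduction: R = (1/r_in − 1/r_out)/(4πk) per layer; series-sum.
R_brass shell = (1/0.805 − 1/0.825)/(4π×112) = 2.14×10^-5 K/W
R_perlite board = (1/0.825 − 1/0.846)/(4π×0.0649) = 0.03689 K/W
R_outer film = 1/(h·4πr_o²) = 1/(13×4π×0.846²) = 0.008553 K/W
R_total = 0.04547 K/W
Q = ΔT/R_total = 169/0.04547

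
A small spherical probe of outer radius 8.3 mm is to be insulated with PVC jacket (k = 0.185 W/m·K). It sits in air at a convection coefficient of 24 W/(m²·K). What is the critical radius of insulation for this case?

For a sphere r_cr = 2k/h = 2×0.185/24
r_cr = 15.4 mm; since the bare radius (8.3 mm) is below r_cr, adding a thin layer of insulation will *increase* heat loss.

r_cr ≈ 15.4 mm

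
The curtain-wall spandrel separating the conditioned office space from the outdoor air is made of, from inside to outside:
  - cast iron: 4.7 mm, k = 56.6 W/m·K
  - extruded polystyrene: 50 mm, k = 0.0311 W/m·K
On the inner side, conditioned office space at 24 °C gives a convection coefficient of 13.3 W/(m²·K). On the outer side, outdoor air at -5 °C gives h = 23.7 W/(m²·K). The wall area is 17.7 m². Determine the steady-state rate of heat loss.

Q ≈ 298 W

Series thermal resistances:
R_inner film = 1/(h_i·A) = 1/(13.3×17.7) = 0.004248 K/W
R_cast iron = L/(kA) = 0.0047/(56.6×17.7) = 4.691×10^-6 K/W
R_extruded polystyrene = L/(kA) = 0.05/(0.0311×17.7) = 0.09083 K/W
R_outer film = 1/(h_o·A) = 1/(23.7×17.7) = 0.002384 K/W
R_total = 0.09747 K/W
Q = ΔT / R_total = 29 / 0.09747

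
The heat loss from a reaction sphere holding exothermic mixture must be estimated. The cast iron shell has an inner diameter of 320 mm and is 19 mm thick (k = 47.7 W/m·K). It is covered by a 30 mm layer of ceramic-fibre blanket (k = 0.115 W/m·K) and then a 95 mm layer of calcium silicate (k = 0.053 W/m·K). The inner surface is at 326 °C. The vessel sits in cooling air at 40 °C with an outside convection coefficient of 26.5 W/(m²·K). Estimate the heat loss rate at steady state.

Radial (spherical) resistances in series:
R_cast iron shell = (1/0.16 − 1/0.179)/(4π×47.7) = 0.001107 K/W
R_ceramic-fibre blanket = (1/0.179 − 1/0.209)/(4π×0.115) = 0.5549 K/W
R_calcium silicate = (1/0.209 − 1/0.304)/(4π×0.053) = 2.245 K/W
R_outer film = 1/(h·4πr_o²) = 1/(26.5×4π×0.304²) = 0.03249 K/W
R_total = 2.834 K/W
Q = ΔT/R_total = 286/2.834

Q ≈ 101 W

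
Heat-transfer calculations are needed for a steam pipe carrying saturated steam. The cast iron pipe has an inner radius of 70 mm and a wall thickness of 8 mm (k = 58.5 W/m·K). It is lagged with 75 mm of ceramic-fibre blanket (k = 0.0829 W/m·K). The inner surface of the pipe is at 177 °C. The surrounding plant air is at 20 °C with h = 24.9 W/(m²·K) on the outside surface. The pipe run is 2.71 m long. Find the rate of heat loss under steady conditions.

Per-layer cylindrical resistances, series-summed:
R_cast iron pipe wall = ln(78/70)/(2π×58.5×2.71) = 1.086×10^-4 K/W
R_ceramic-fibre blanket = ln(153/78)/(2π×0.0829×2.71) = 0.4773 K/W
R_outer film = 1/(h_o·2πr_oL) = 1/(24.9×2π×0.153×2.71) = 0.01542 K/W
R_total = 0.4928 K/W
Q = ΔT/R_total = 157/0.4928

Q ≈ 319 W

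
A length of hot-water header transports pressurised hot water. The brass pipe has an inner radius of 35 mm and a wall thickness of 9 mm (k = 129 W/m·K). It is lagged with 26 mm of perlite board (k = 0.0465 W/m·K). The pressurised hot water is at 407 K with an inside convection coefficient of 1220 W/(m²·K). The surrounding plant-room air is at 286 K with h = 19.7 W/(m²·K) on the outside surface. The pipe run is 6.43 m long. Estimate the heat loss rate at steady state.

Q ≈ 455 W

Radial resistances (cylindrical: R_cond = ln(r_o/r_i)/(2πkL), R_conv = 1/(h·2πrL)):
R_inner film = 1/(h_i·2πr₁L) = 1/(1220×2π×0.035×6.43) = 5.797×10^-4 K/W
R_brass pipe wall = ln(44/35)/(2π×129×6.43) = 4.391×10^-5 K/W
R_perlite board = ln(70/44)/(2π×0.0465×6.43) = 0.2471 K/W
R_outer film = 1/(h_o·2πr_oL) = 1/(19.7×2π×0.07×6.43) = 0.01795 K/W
R_total = 0.2657 K/W
Q = ΔT/R_total = 121/0.2657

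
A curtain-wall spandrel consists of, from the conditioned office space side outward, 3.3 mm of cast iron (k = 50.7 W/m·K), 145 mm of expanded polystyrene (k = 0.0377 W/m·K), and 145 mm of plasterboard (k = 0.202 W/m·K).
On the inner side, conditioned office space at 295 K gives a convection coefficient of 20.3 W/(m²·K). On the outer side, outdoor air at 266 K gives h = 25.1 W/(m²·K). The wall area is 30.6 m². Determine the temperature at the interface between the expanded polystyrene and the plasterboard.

T ≈ 271 K

Thermal resistances in series:
R_inner film = 1/(h_i·A) = 1/(20.3×30.6) = 0.00161 K/W
R_cast iron = L/(kA) = 0.0033/(50.7×30.6) = 2.127×10^-6 K/W
R_expanded polystyrene = L/(kA) = 0.145/(0.0377×30.6) = 0.1257 K/W
R_plasterboard = L/(kA) = 0.145/(0.202×30.6) = 0.02346 K/W
R_outer film = 1/(h_o·A) = 1/(25.1×30.6) = 0.001302 K/W
R_total = 0.1521 K/W;  Q = ΔT/R_total = 29/0.1521 = 190.7 W
T_interface = T_inner − Q·ΣR(inner→interface) = 295 − 191×0.1273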